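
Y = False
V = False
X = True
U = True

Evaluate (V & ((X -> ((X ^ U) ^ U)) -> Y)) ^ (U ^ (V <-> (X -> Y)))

False

X ^ U = True ^ True = False
(X ^ U) ^ U = False ^ True = True
X -> ((X ^ U) ^ U) = True -> True = True
(X -> ((X ^ U) ^ U)) -> Y = True -> False = False
V & ((X -> ((X ^ U) ^ U)) -> Y) = False & False = False
X -> Y = True -> False = False
V <-> (X -> Y) = False <-> False = True
U ^ (V <-> (X -> Y)) = True ^ True = False
(V & ((X -> ((X ^ U) ^ U)) -> Y)) ^ (U ^ (V <-> (X -> Y))) = False ^ False = False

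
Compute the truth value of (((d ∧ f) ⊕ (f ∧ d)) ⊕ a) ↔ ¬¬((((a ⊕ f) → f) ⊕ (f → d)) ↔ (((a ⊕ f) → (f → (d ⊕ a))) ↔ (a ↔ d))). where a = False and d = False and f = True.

True

Substituting a=False, d=False, f=True:
d ∧ f = False ∧ True = False
f ∧ d = True ∧ False = False
(d ∧ f) ⊕ (f ∧ d) = False ⊕ False = False
((d ∧ f) ⊕ (f ∧ d)) ⊕ a = False ⊕ False = False
a ⊕ f = False ⊕ True = True
(a ⊕ f) → f = True → True = True
f → d = True → False = False
((a ⊕ f) → f) ⊕ (f → d) = True ⊕ False = True
a ⊕ f = False ⊕ True = True
d ⊕ a = False ⊕ False = False
f → (d ⊕ a) = True → False = False
(a ⊕ f) → (f → (d ⊕ a)) = True → False = False
a ↔ d = False ↔ False = True
((a ⊕ f) → (f → (d ⊕ a))) ↔ (a ↔ d) = False ↔ True = False
(((a ⊕ f) → f) ⊕ (f → d)) ↔ (((a ⊕ f) → (f → (d ⊕ a))) ↔ (a ↔ d)) = True ↔ False = False
¬((((a ⊕ f) → f) ⊕ (f → d)) ↔ (((a ⊕ f) → (f → (d ⊕ a))) ↔ (a ↔ d))) = ¬False = True
¬¬((((a ⊕ f) → f) ⊕ (f → d)) ↔ (((a ⊕ f) → (f → (d ⊕ a))) ↔ (a ↔ d))) = ¬True = False
(((d ∧ f) ⊕ (f ∧ d)) ⊕ a) ↔ ¬¬((((a ⊕ f) → f) ⊕ (f → d)) ↔ (((a ⊕ f) → (f → (d ⊕ a))) ↔ (a ↔ d))) = False ↔ False = True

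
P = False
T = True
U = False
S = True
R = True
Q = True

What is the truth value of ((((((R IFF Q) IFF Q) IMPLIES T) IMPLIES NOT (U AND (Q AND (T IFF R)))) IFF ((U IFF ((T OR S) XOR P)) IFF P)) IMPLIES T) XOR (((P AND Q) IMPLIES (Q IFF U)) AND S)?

False

Substituting P=False, T=True, U=False, S=True, R=True, Q=True:
R IFF Q = True IFF True = True
(R IFF Q) IFF Q = True IFF True = True
((R IFF Q) IFF Q) IMPLIES T = True IMPLIES True = True
T IFF R = True IFF True = True
Q AND (T IFF R) = True AND True = True
U AND (Q AND (T IFF R)) = False AND True = False
NOT (U AND (Q AND (T IFF R))) = NOT False = True
(((R IFF Q) IFF Q) IMPLIES T) IMPLIES NOT (U AND (Q AND (T IFF R))) = True IMPLIES True = True
T OR S = True OR True = True
(T OR S) XOR P = True XOR False = True
U IFF ((T OR S) XOR P) = False IFF True = False
(U IFF ((T OR S) XOR P)) IFF P = False IFF False = True
((((R IFF Q) IFF Q) IMPLIES T) IMPLIES NOT (U AND (Q AND (T IFF R)))) IFF ((U IFF ((T OR S) XOR P)) IFF P) = True IFF True = True
(((((R IFF Q) IFF Q) IMPLIES T) IMPLIES NOT (U AND (Q AND (T IFF R)))) IFF ((U IFF ((T OR S) XOR P)) IFF P)) IMPLIES T = True IMPLIES True = True
P AND Q = False AND True = False
Q IFF U = True IFF False = False
(P AND Q) IMPLIES (Q IFF U) = False IMPLIES False = True
((P AND Q) IMPLIES (Q IFF U)) AND S = True AND True = True
((((((R IFF Q) IFF Q) IMPLIES T) IMPLIES NOT (U AND (Q AND (T IFF R)))) IFF ((U IFF ((T OR S) XOR P)) IFF P)) IMPLIES T) XOR (((P AND Q) IMPLIES (Q IFF U)) AND S) = True XOR True = False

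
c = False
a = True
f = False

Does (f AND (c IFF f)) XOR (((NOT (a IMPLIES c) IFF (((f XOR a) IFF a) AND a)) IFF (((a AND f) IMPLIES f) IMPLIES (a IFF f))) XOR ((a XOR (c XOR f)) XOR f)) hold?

c IFF f = False IFF False = True
f AND (c IFF f) = False AND True = False
a IMPLIES c = True IMPLIES False = False
NOT (a IMPLIES c) = NOT False = True
f XOR a = False XOR True = True
(f XOR a) IFF a = True IFF True = True
((f XOR a) IFF a) AND a = True AND True = True
NOT (a IMPLIES c) IFF (((f XOR a) IFF a) AND a) = True IFF True = True
a AND f = True AND False = False
(a AND f) IMPLIES f = False IMPLIES False = True
a IFF f = True IFF False = False
((a AND f) IMPLIES f) IMPLIES (a IFF f) = True IMPLIES False = False
(NOT (a IMPLIES c) IFF (((f XOR a) IFF a) AND a)) IFF (((a AND f) IMPLIES f) IMPLIES (a IFF f)) = True IFF False = False
c XOR f = False XOR False = False
a XOR (c XOR f) = True XOR False = True
(a XOR (c XOR f)) XOR f = True XOR False = True
((NOT (a IMPLIES c) IFF (((f XOR a) IFF a) AND a)) IFF (((a AND f) IMPLIES f) IMPLIES (a IFF f))) XOR ((a XOR (c XOR f)) XOR f) = False XOR True = True
(f AND (c IFF f)) XOR (((NOT (a IMPLIES c) IFF (((f XOR a) IFF a) AND a)) IFF (((a AND f) IMPLIES f) IMPLIES (a IFF f))) XOR ((a XOR (c XOR f)) XOR f)) = False XOR True = True

True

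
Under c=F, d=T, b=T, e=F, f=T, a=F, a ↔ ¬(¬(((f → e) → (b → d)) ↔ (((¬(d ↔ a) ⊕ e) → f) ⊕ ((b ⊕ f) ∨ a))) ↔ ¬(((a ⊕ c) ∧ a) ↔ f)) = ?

F

f → e = T → F = F
b → d = T → T = T
(f → e) → (b → d) = F → T = T
d ↔ a = T ↔ F = F
¬(d ↔ a) = ¬F = T
¬(d ↔ a) ⊕ e = T ⊕ F = T
(¬(d ↔ a) ⊕ e) → f = T → T = T
b ⊕ f = T ⊕ T = F
(b ⊕ f) ∨ a = F ∨ F = F
((¬(d ↔ a) ⊕ e) → f) ⊕ ((b ⊕ f) ∨ a) = T ⊕ F = T
((f → e) → (b → d)) ↔ (((¬(d ↔ a) ⊕ e) → f) ⊕ ((b ⊕ f) ∨ a)) = T ↔ T = T
¬(((f → e) → (b → d)) ↔ (((¬(d ↔ a) ⊕ e) → f) ⊕ ((b ⊕ f) ∨ a))) = ¬T = F
a ⊕ c = F ⊕ F = F
(a ⊕ c) ∧ a = F ∧ F = F
((a ⊕ c) ∧ a) ↔ f = F ↔ T = F
¬(((a ⊕ c) ∧ a) ↔ f) = ¬F = T
¬(((f → e) → (b → d)) ↔ (((¬(d ↔ a) ⊕ e) → f) ⊕ ((b ⊕ f) ∨ a))) ↔ ¬(((a ⊕ c) ∧ a) ↔ f) = F ↔ T = F
¬(¬(((f → e) → (b → d)) ↔ (((¬(d ↔ a) ⊕ e) → f) ⊕ ((b ⊕ f) ∨ a))) ↔ ¬(((a ⊕ c) ∧ a) ↔ f)) = ¬F = T
a ↔ ¬(¬(((f → e) → (b → d)) ↔ (((¬(d ↔ a) ⊕ e) → f) ⊕ ((b ⊕ f) ∨ a))) ↔ ¬(((a ⊕ c) ∧ a) ↔ f)) = F ↔ T = F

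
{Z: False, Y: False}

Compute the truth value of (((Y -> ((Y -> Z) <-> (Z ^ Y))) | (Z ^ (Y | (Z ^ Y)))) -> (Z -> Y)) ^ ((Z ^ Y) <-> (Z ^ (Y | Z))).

False

Y -> Z = False -> False = True
Z ^ Y = False ^ False = False
(Y -> Z) <-> (Z ^ Y) = True <-> False = False
Y -> ((Y -> Z) <-> (Z ^ Y)) = False -> False = True
Z ^ Y = False ^ False = False
Y | (Z ^ Y) = False | False = False
Z ^ (Y | (Z ^ Y)) = False ^ False = False
(Y -> ((Y -> Z) <-> (Z ^ Y))) | (Z ^ (Y | (Z ^ Y))) = True | False = True
Z -> Y = False -> False = True
((Y -> ((Y -> Z) <-> (Z ^ Y))) | (Z ^ (Y | (Z ^ Y)))) -> (Z -> Y) = True -> True = True
Z ^ Y = False ^ False = False
Y | Z = False | False = False
Z ^ (Y | Z) = False ^ False = False
(Z ^ Y) <-> (Z ^ (Y | Z)) = False <-> False = True
(((Y -> ((Y -> Z) <-> (Z ^ Y))) | (Z ^ (Y | (Z ^ Y)))) -> (Z -> Y)) ^ ((Z ^ Y) <-> (Z ^ (Y | Z))) = True ^ True = False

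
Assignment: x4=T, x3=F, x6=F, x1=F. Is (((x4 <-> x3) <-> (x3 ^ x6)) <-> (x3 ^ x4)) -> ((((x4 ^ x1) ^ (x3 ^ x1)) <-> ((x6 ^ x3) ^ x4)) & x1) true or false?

Substituting x4=T, x3=F, x6=F, x1=F:
x4 <-> x3 = T <-> F = F
x3 ^ x6 = F ^ F = F
(x4 <-> x3) <-> (x3 ^ x6) = F <-> F = T
x3 ^ x4 = F ^ T = T
((x4 <-> x3) <-> (x3 ^ x6)) <-> (x3 ^ x4) = T <-> T = T
x4 ^ x1 = T ^ F = T
x3 ^ x1 = F ^ F = F
(x4 ^ x1) ^ (x3 ^ x1) = T ^ F = T
x6 ^ x3 = F ^ F = F
(x6 ^ x3) ^ x4 = F ^ T = T
((x4 ^ x1) ^ (x3 ^ x1)) <-> ((x6 ^ x3) ^ x4) = T <-> T = T
(((x4 ^ x1) ^ (x3 ^ x1)) <-> ((x6 ^ x3) ^ x4)) & x1 = T & F = F
(((x4 <-> x3) <-> (x3 ^ x6)) <-> (x3 ^ x4)) -> ((((x4 ^ x1) ^ (x3 ^ x1)) <-> ((x6 ^ x3) ^ x4)) & x1) = T -> F = F

F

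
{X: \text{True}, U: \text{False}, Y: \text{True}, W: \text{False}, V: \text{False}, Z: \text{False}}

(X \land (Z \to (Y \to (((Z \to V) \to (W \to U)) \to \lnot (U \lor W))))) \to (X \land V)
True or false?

\text{False}

Z \to V = \text{False} \to \text{False} = \text{True}
W \to U = \text{False} \to \text{False} = \text{True}
(Z \to V) \to (W \to U) = \text{True} \to \text{True} = \text{True}
U \lor W = \text{False} \lor \text{False} = \text{False}
\lnot (U \lor W) = \lnot \text{False} = \text{True}
((Z \to V) \to (W \to U)) \to \lnot (U \lor W) = \text{True} \to \text{True} = \text{True}
Y \to (((Z \to V) \to (W \to U)) \to \lnot (U \lor W)) = \text{True} \to \text{True} = \text{True}
Z \to (Y \to (((Z \to V) \to (W \to U)) \to \lnot (U \lor W))) = \text{False} \to \text{True} = \text{True}
X \land (Z \to (Y \to (((Z \to V) \to (W \to U)) \to \lnot (U \lor W)))) = \text{True} \land \text{True} = \text{True}
X \land V = \text{True} \land \text{False} = \text{False}
(X \land (Z \to (Y \to (((Z \to V) \to (W \to U)) \to \lnot (U \lor W))))) \to (X \land V) = \text{True} \to \text{False} = \text{False}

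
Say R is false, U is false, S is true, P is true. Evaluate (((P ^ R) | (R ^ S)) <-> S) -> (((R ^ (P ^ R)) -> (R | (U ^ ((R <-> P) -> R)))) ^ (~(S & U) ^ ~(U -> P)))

P ^ R = 1 ^ 0 = 1
R ^ S = 0 ^ 1 = 1
(P ^ R) | (R ^ S) = 1 | 1 = 1
((P ^ R) | (R ^ S)) <-> S = 1 <-> 1 = 1
P ^ R = 1 ^ 0 = 1
R ^ (P ^ R) = 0 ^ 1 = 1
R <-> P = 0 <-> 1 = 0
(R <-> P) -> R = 0 -> 0 = 1
U ^ ((R <-> P) -> R) = 0 ^ 1 = 1
R | (U ^ ((R <-> P) -> R)) = 0 | 1 = 1
(R ^ (P ^ R)) -> (R | (U ^ ((R <-> P) -> R))) = 1 -> 1 = 1
S & U = 1 & 0 = 0
~(S & U) = ~0 = 1
U -> P = 0 -> 1 = 1
~(U -> P) = ~1 = 0
~(S & U) ^ ~(U -> P) = 1 ^ 0 = 1
((R ^ (P ^ R)) -> (R | (U ^ ((R <-> P) -> R)))) ^ (~(S & U) ^ ~(U -> P)) = 1 ^ 1 = 0
(((P ^ R) | (R ^ S)) <-> S) -> (((R ^ (P ^ R)) -> (R | (U ^ ((R <-> P) -> R)))) ^ (~(S & U) ^ ~(U -> P))) = 1 -> 0 = 0

0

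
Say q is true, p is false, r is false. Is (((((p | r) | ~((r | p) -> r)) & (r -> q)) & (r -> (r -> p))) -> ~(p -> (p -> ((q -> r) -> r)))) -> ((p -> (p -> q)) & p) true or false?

False

p | r = False | False = False
r | p = False | False = False
(r | p) -> r = False -> False = True
~((r | p) -> r) = ~True = False
(p | r) | ~((r | p) -> r) = False | False = False
r -> q = False -> True = True
((p | r) | ~((r | p) -> r)) & (r -> q) = False & True = False
r -> p = False -> False = True
r -> (r -> p) = False -> True = True
(((p | r) | ~((r | p) -> r)) & (r -> q)) & (r -> (r -> p)) = False & True = False
q -> r = True -> False = False
(q -> r) -> r = False -> False = True
p -> ((q -> r) -> r) = False -> True = True
p -> (p -> ((q -> r) -> r)) = False -> True = True
~(p -> (p -> ((q -> r) -> r))) = ~True = False
((((p | r) | ~((r | p) -> r)) & (r -> q)) & (r -> (r -> p))) -> ~(p -> (p -> ((q -> r) -> r))) = False -> False = True
p -> q = False -> True = True
p -> (p -> q) = False -> True = True
(p -> (p -> q)) & p = True & False = False
(((((p | r) | ~((r | p) -> r)) & (r -> q)) & (r -> (r -> p))) -> ~(p -> (p -> ((q -> r) -> r)))) -> ((p -> (p -> q)) & p) = True -> False = False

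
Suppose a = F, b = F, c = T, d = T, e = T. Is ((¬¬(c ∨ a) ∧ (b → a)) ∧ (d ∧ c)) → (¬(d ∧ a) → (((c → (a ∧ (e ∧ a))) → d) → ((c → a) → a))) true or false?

T

c ∨ a = T ∨ F = T
¬(c ∨ a) = ¬T = F
¬¬(c ∨ a) = ¬F = T
b → a = F → F = T
¬¬(c ∨ a) ∧ (b → a) = T ∧ T = T
d ∧ c = T ∧ T = T
(¬¬(c ∨ a) ∧ (b → a)) ∧ (d ∧ c) = T ∧ T = T
d ∧ a = T ∧ F = F
¬(d ∧ a) = ¬F = T
e ∧ a = T ∧ F = F
a ∧ (e ∧ a) = F ∧ F = F
c → (a ∧ (e ∧ a)) = T → F = F
(c → (a ∧ (e ∧ a))) → d = F → T = T
c → a = T → F = F
(c → a) → a = F → F = T
((c → (a ∧ (e ∧ a))) → d) → ((c → a) → a) = T → T = T
¬(d ∧ a) → (((c → (a ∧ (e ∧ a))) → d) → ((c → a) → a)) = T → T = T
((¬¬(c ∨ a) ∧ (b → a)) ∧ (d ∧ c)) → (¬(d ∧ a) → (((c → (a ∧ (e ∧ a))) → d) → ((c → a) → a))) = T → T = T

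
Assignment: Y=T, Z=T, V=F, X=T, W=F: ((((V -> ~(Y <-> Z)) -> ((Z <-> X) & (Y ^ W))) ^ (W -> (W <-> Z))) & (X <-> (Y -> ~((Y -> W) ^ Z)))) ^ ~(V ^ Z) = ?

Y <-> Z = T <-> T = T
~(Y <-> Z) = ~T = F
V -> ~(Y <-> Z) = F -> F = T
Z <-> X = T <-> T = T
Y ^ W = T ^ F = T
(Z <-> X) & (Y ^ W) = T & T = T
(V -> ~(Y <-> Z)) -> ((Z <-> X) & (Y ^ W)) = T -> T = T
W <-> Z = F <-> T = F
W -> (W <-> Z) = F -> F = T
((V -> ~(Y <-> Z)) -> ((Z <-> X) & (Y ^ W))) ^ (W -> (W <-> Z)) = T ^ T = F
Y -> W = T -> F = F
(Y -> W) ^ Z = F ^ T = T
~((Y -> W) ^ Z) = ~T = F
Y -> ~((Y -> W) ^ Z) = T -> F = F
X <-> (Y -> ~((Y -> W) ^ Z)) = T <-> F = F
(((V -> ~(Y <-> Z)) -> ((Z <-> X) & (Y ^ W))) ^ (W -> (W <-> Z))) & (X <-> (Y -> ~((Y -> W) ^ Z))) = F & F = F
V ^ Z = F ^ T = T
~(V ^ Z) = ~T = F
((((V -> ~(Y <-> Z)) -> ((Z <-> X) & (Y ^ W))) ^ (W -> (W <-> Z))) & (X <-> (Y -> ~((Y -> W) ^ Z)))) ^ ~(V ^ Z) = F ^ F = F

F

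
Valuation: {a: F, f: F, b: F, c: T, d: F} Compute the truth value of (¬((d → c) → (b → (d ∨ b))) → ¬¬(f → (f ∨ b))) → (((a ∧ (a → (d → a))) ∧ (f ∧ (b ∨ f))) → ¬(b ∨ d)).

T

d → c = F → T = T
d ∨ b = F ∨ F = F
b → (d ∨ b) = F → F = T
(d → c) → (b → (d ∨ b)) = T → T = T
¬((d → c) → (b → (d ∨ b))) = ¬T = F
f ∨ b = F ∨ F = F
f → (f ∨ b) = F → F = T
¬(f → (f ∨ b)) = ¬T = F
¬¬(f → (f ∨ b)) = ¬F = T
¬((d → c) → (b → (d ∨ b))) → ¬¬(f → (f ∨ b)) = F → T = T
d → a = F → F = T
a → (d → a) = F → T = T
a ∧ (a → (d → a)) = F ∧ T = F
b ∨ f = F ∨ F = F
f ∧ (b ∨ f) = F ∧ F = F
(a ∧ (a → (d → a))) ∧ (f ∧ (b ∨ f)) = F ∧ F = F
b ∨ d = F ∨ F = F
¬(b ∨ d) = ¬F = T
((a ∧ (a → (d → a))) ∧ (f ∧ (b ∨ f))) → ¬(b ∨ d) = F → T = T
(¬((d → c) → (b → (d ∨ b))) → ¬¬(f → (f ∨ b))) → (((a ∧ (a → (d → a))) ∧ (f ∧ (b ∨ f))) → ¬(b ∨ d)) = T → T = T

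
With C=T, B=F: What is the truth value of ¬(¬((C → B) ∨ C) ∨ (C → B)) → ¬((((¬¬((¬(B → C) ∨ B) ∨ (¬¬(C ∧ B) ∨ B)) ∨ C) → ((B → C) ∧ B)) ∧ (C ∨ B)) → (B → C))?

F

Substituting C=T, B=F:
C → B = T → F = F
(C → B) ∨ C = F ∨ T = T
¬((C → B) ∨ C) = ¬T = F
C → B = T → F = F
¬((C → B) ∨ C) ∨ (C → B) = F ∨ F = F
¬(¬((C → B) ∨ C) ∨ (C → B)) = ¬F = T
B → C = F → T = T
¬(B → C) = ¬T = F
¬(B → C) ∨ B = F ∨ F = F
C ∧ B = T ∧ F = F
¬(C ∧ B) = ¬F = T
¬¬(C ∧ B) = ¬T = F
¬¬(C ∧ B) ∨ B = F ∨ F = F
(¬(B → C) ∨ B) ∨ (¬¬(C ∧ B) ∨ B) = F ∨ F = F
¬((¬(B → C) ∨ B) ∨ (¬¬(C ∧ B) ∨ B)) = ¬F = T
¬¬((¬(B → C) ∨ B) ∨ (¬¬(C ∧ B) ∨ B)) = ¬T = F
¬¬((¬(B → C) ∨ B) ∨ (¬¬(C ∧ B) ∨ B)) ∨ C = F ∨ T = T
B → C = F → T = T
(B → C) ∧ B = T ∧ F = F
(¬¬((¬(B → C) ∨ B) ∨ (¬¬(C ∧ B) ∨ B)) ∨ C) → ((B → C) ∧ B) = T → F = F
C ∨ B = T ∨ F = T
((¬¬((¬(B → C) ∨ B) ∨ (¬¬(C ∧ B) ∨ B)) ∨ C) → ((B → C) ∧ B)) ∧ (C ∨ B) = F ∧ T = F
B → C = F → T = T
(((¬¬((¬(B → C) ∨ B) ∨ (¬¬(C ∧ B) ∨ B)) ∨ C) → ((B → C) ∧ B)) ∧ (C ∨ B)) → (B → C) = F → T = T
¬((((¬¬((¬(B → C) ∨ B) ∨ (¬¬(C ∧ B) ∨ B)) ∨ C) → ((B → C) ∧ B)) ∧ (C ∨ B)) → (B → C)) = ¬T = F
¬(¬((C → B) ∨ C) ∨ (C → B)) → ¬((((¬¬((¬(B → C) ∨ B) ∨ (¬¬(C ∧ B) ∨ B)) ∨ C) → ((B → C) ∧ B)) ∧ (C ∨ B)) → (B → C)) = T → F = F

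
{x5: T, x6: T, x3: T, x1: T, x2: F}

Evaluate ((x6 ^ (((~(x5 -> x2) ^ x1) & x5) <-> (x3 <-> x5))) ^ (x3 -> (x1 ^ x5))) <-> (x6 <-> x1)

T

x5 -> x2 = T -> F = F
~(x5 -> x2) = ~F = T
~(x5 -> x2) ^ x1 = T ^ T = F
(~(x5 -> x2) ^ x1) & x5 = F & T = F
x3 <-> x5 = T <-> T = T
((~(x5 -> x2) ^ x1) & x5) <-> (x3 <-> x5) = F <-> T = F
x6 ^ (((~(x5 -> x2) ^ x1) & x5) <-> (x3 <-> x5)) = T ^ F = T
x1 ^ x5 = T ^ T = F
x3 -> (x1 ^ x5) = T -> F = F
(x6 ^ (((~(x5 -> x2) ^ x1) & x5) <-> (x3 <-> x5))) ^ (x3 -> (x1 ^ x5)) = T ^ F = T
x6 <-> x1 = T <-> T = T
((x6 ^ (((~(x5 -> x2) ^ x1) & x5) <-> (x3 <-> x5))) ^ (x3 -> (x1 ^ x5))) <-> (x6 <-> x1) = T <-> T = T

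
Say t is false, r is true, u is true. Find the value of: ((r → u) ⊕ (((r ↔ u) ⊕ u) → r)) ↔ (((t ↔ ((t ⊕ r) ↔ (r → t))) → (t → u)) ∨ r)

False

r → u = True → True = True
r ↔ u = True ↔ True = True
(r ↔ u) ⊕ u = True ⊕ True = False
((r ↔ u) ⊕ u) → r = False → True = True
(r → u) ⊕ (((r ↔ u) ⊕ u) → r) = True ⊕ True = False
t ⊕ r = False ⊕ True = True
r → t = True → False = False
(t ⊕ r) ↔ (r → t) = True ↔ False = False
t ↔ ((t ⊕ r) ↔ (r → t)) = False ↔ False = True
t → u = False → True = True
(t ↔ ((t ⊕ r) ↔ (r → t))) → (t → u) = True → True = True
((t ↔ ((t ⊕ r) ↔ (r → t))) → (t → u)) ∨ r = True ∨ True = True
((r → u) ⊕ (((r ↔ u) ⊕ u) → r)) ↔ (((t ↔ ((t ⊕ r) ↔ (r → t))) → (t → u)) ∨ r) = False ↔ True = False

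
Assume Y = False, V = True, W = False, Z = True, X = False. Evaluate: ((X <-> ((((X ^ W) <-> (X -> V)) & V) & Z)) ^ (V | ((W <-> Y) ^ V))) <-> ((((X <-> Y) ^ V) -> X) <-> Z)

False

X ^ W = False ^ False = False
X -> V = False -> True = True
(X ^ W) <-> (X -> V) = False <-> True = False
((X ^ W) <-> (X -> V)) & V = False & True = False
(((X ^ W) <-> (X -> V)) & V) & Z = False & True = False
X <-> ((((X ^ W) <-> (X -> V)) & V) & Z) = False <-> False = True
W <-> Y = False <-> False = True
(W <-> Y) ^ V = True ^ True = False
V | ((W <-> Y) ^ V) = True | False = True
(X <-> ((((X ^ W) <-> (X -> V)) & V) & Z)) ^ (V | ((W <-> Y) ^ V)) = True ^ True = False
X <-> Y = False <-> False = True
(X <-> Y) ^ V = True ^ True = False
((X <-> Y) ^ V) -> X = False -> False = True
(((X <-> Y) ^ V) -> X) <-> Z = True <-> True = True
((X <-> ((((X ^ W) <-> (X -> V)) & V) & Z)) ^ (V | ((W <-> Y) ^ V))) <-> ((((X <-> Y) ^ V) -> X) <-> Z) = False <-> True = False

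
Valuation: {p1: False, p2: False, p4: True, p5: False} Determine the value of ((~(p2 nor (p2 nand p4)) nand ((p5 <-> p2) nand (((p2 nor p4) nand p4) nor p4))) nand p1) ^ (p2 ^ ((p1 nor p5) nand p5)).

False

p2 nand p4 = False nand True = True
p2 nor (p2 nand p4) = False nor True = False
~(p2 nor (p2 nand p4)) = ~False = True
p5 <-> p2 = False <-> False = True
p2 nor p4 = False nor True = False
(p2 nor p4) nand p4 = False nand True = True
((p2 nor p4) nand p4) nor p4 = True nor True = False
(p5 <-> p2) nand (((p2 nor p4) nand p4) nor p4) = True nand False = True
~(p2 nor (p2 nand p4)) nand ((p5 <-> p2) nand (((p2 nor p4) nand p4) nor p4)) = True nand True = False
(~(p2 nor (p2 nand p4)) nand ((p5 <-> p2) nand (((p2 nor p4) nand p4) nor p4))) nand p1 = False nand False = True
p1 nor p5 = False nor False = True
(p1 nor p5) nand p5 = True nand False = True
p2 ^ ((p1 nor p5) nand p5) = False ^ True = True
((~(p2 nor (p2 nand p4)) nand ((p5 <-> p2) nand (((p2 nor p4) nand p4) nor p4))) nand p1) ^ (p2 ^ ((p1 nor p5) nand p5)) = True ^ True = False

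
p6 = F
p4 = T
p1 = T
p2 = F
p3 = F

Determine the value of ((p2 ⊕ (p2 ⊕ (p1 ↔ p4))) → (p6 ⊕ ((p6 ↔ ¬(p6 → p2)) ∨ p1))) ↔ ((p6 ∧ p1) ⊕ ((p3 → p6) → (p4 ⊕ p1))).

F

Substituting p6=F, p4=T, p1=T, p2=F, p3=F:
p1 ↔ p4 = T ↔ T = T
p2 ⊕ (p1 ↔ p4) = F ⊕ T = T
p2 ⊕ (p2 ⊕ (p1 ↔ p4)) = F ⊕ T = T
p6 → p2 = F → F = T
¬(p6 → p2) = ¬T = F
p6 ↔ ¬(p6 → p2) = F ↔ F = T
(p6 ↔ ¬(p6 → p2)) ∨ p1 = T ∨ T = T
p6 ⊕ ((p6 ↔ ¬(p6 → p2)) ∨ p1) = F ⊕ T = T
(p2 ⊕ (p2 ⊕ (p1 ↔ p4))) → (p6 ⊕ ((p6 ↔ ¬(p6 → p2)) ∨ p1)) = T → T = T
p6 ∧ p1 = F ∧ T = F
p3 → p6 = F → F = T
p4 ⊕ p1 = T ⊕ T = F
(p3 → p6) → (p4 ⊕ p1) = T → F = F
(p6 ∧ p1) ⊕ ((p3 → p6) → (p4 ⊕ p1)) = F ⊕ F = F
((p2 ⊕ (p2 ⊕ (p1 ↔ p4))) → (p6 ⊕ ((p6 ↔ ¬(p6 → p2)) ∨ p1))) ↔ ((p6 ∧ p1) ⊕ ((p3 → p6) → (p4 ⊕ p1))) = T ↔ F = F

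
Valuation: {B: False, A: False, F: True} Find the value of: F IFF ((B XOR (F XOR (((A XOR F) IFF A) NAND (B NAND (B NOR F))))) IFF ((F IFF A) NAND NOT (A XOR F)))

A XOR F = False XOR True = True
(A XOR F) IFF A = True IFF False = False
B NOR F = False NOR True = False
B NAND (B NOR F) = False NAND False = True
((A XOR F) IFF A) NAND (B NAND (B NOR F)) = False NAND True = True
F XOR (((A XOR F) IFF A) NAND (B NAND (B NOR F))) = True XOR True = False
B XOR (F XOR (((A XOR F) IFF A) NAND (B NAND (B NOR F)))) = False XOR False = False
F IFF A = True IFF False = False
A XOR F = False XOR True = True
NOT (A XOR F) = NOT True = False
(F IFF A) NAND NOT (A XOR F) = False NAND False = True
(B XOR (F XOR (((A XOR F) IFF A) NAND (B NAND (B NOR F))))) IFF ((F IFF A) NAND NOT (A XOR F)) = False IFF True = False
F IFF ((B XOR (F XOR (((A XOR F) IFF A) NAND (B NAND (B NOR F))))) IFF ((F IFF A) NAND NOT (A XOR F))) = True IFF False = False

False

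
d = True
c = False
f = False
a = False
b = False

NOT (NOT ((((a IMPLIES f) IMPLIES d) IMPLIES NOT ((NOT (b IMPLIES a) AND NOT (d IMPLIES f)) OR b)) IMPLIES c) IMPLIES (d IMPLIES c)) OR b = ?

True

a IMPLIES f = False IMPLIES False = True
(a IMPLIES f) IMPLIES d = True IMPLIES True = True
b IMPLIES a = False IMPLIES False = True
NOT (b IMPLIES a) = NOT True = False
d IMPLIES f = True IMPLIES False = False
NOT (d IMPLIES f) = NOT False = True
NOT (b IMPLIES a) AND NOT (d IMPLIES f) = False AND True = False
(NOT (b IMPLIES a) AND NOT (d IMPLIES f)) OR b = False OR False = False
NOT ((NOT (b IMPLIES a) AND NOT (d IMPLIES f)) OR b) = NOT False = True
((a IMPLIES f) IMPLIES d) IMPLIES NOT ((NOT (b IMPLIES a) AND NOT (d IMPLIES f)) OR b) = True IMPLIES True = True
(((a IMPLIES f) IMPLIES d) IMPLIES NOT ((NOT (b IMPLIES a) AND NOT (d IMPLIES f)) OR b)) IMPLIES c = True IMPLIES False = False
NOT ((((a IMPLIES f) IMPLIES d) IMPLIES NOT ((NOT (b IMPLIES a) AND NOT (d IMPLIES f)) OR b)) IMPLIES c) = NOT False = True
d IMPLIES c = True IMPLIES False = False
NOT ((((a IMPLIES f) IMPLIES d) IMPLIES NOT ((NOT (b IMPLIES a) AND NOT (d IMPLIES f)) OR b)) IMPLIES c) IMPLIES (d IMPLIES c) = True IMPLIES False = False
NOT (NOT ((((a IMPLIES f) IMPLIES d) IMPLIES NOT ((NOT (b IMPLIES a) AND NOT (d IMPLIES f)) OR b)) IMPLIES c) IMPLIES (d IMPLIES c)) = NOT False = True
NOT (NOT ((((a IMPLIES f) IMPLIES d) IMPLIES NOT ((NOT (b IMPLIES a) AND NOT (d IMPLIES f)) OR b)) IMPLIES c) IMPLIES (d IMPLIES c)) OR b = True OR False = True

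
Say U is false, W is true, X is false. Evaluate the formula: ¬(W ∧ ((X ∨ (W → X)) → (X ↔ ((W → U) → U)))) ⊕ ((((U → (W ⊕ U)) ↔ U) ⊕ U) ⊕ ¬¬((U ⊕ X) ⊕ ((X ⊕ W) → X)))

False

W → X = True → False = False
X ∨ (W → X) = False ∨ False = False
W → U = True → False = False
(W → U) → U = False → False = True
X ↔ ((W → U) → U) = False ↔ True = False
(X ∨ (W → X)) → (X ↔ ((W → U) → U)) = False → False = True
W ∧ ((X ∨ (W → X)) → (X ↔ ((W → U) → U))) = True ∧ True = True
¬(W ∧ ((X ∨ (W → X)) → (X ↔ ((W → U) → U)))) = ¬True = False
W ⊕ U = True ⊕ False = True
U → (W ⊕ U) = False → True = True
(U → (W ⊕ U)) ↔ U = True ↔ False = False
((U → (W ⊕ U)) ↔ U) ⊕ U = False ⊕ False = False
U ⊕ X = False ⊕ False = False
X ⊕ W = False ⊕ True = True
(X ⊕ W) → X = True → False = False
(U ⊕ X) ⊕ ((X ⊕ W) → X) = False ⊕ False = False
¬((U ⊕ X) ⊕ ((X ⊕ W) → X)) = ¬False = True
¬¬((U ⊕ X) ⊕ ((X ⊕ W) → X)) = ¬True = False
(((U → (W ⊕ U)) ↔ U) ⊕ U) ⊕ ¬¬((U ⊕ X) ⊕ ((X ⊕ W) → X)) = False ⊕ False = False
¬(W ∧ ((X ∨ (W → X)) → (X ↔ ((W → U) → U)))) ⊕ ((((U → (W ⊕ U)) ↔ U) ⊕ U) ⊕ ¬¬((U ⊕ X) ⊕ ((X ⊕ W) → X))) = False ⊕ False = False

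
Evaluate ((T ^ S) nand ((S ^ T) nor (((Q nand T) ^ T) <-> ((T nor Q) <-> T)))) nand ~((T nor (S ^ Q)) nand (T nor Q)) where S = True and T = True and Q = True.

True

T ^ S = True ^ True = False
S ^ T = True ^ True = False
Q nand T = True nand True = False
(Q nand T) ^ T = False ^ True = True
T nor Q = True nor True = False
(T nor Q) <-> T = False <-> True = False
((Q nand T) ^ T) <-> ((T nor Q) <-> T) = True <-> False = False
(S ^ T) nor (((Q nand T) ^ T) <-> ((T nor Q) <-> T)) = False nor False = True
(T ^ S) nand ((S ^ T) nor (((Q nand T) ^ T) <-> ((T nor Q) <-> T))) = False nand True = True
S ^ Q = True ^ True = False
T nor (S ^ Q) = True nor False = False
T nor Q = True nor True = False
(T nor (S ^ Q)) nand (T nor Q) = False nand False = True
~((T nor (S ^ Q)) nand (T nor Q)) = ~True = False
((T ^ S) nand ((S ^ T) nor (((Q nand T) ^ T) <-> ((T nor Q) <-> T)))) nand ~((T nor (S ^ Q)) nand (T nor Q)) = True nand False = True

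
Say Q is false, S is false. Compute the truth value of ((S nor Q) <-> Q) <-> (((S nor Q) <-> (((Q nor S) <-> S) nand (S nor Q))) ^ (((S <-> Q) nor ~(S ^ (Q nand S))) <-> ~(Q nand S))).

Substituting Q=False, S=False:
S nor Q = False nor False = True
(S nor Q) <-> Q = True <-> False = False
S nor Q = False nor False = True
Q nor S = False nor False = True
(Q nor S) <-> S = True <-> False = False
S nor Q = False nor False = True
((Q nor S) <-> S) nand (S nor Q) = False nand True = True
(S nor Q) <-> (((Q nor S) <-> S) nand (S nor Q)) = True <-> True = True
S <-> Q = False <-> False = True
Q nand S = False nand False = True
S ^ (Q nand S) = False ^ True = True
~(S ^ (Q nand S)) = ~True = False
(S <-> Q) nor ~(S ^ (Q nand S)) = True nor False = False
Q nand S = False nand False = True
~(Q nand S) = ~True = False
((S <-> Q) nor ~(S ^ (Q nand S))) <-> ~(Q nand S) = False <-> False = True
((S nor Q) <-> (((Q nor S) <-> S) nand (S nor Q))) ^ (((S <-> Q) nor ~(S ^ (Q nand S))) <-> ~(Q nand S)) = True ^ True = False
((S nor Q) <-> Q) <-> (((S nor Q) <-> (((Q nor S) <-> S) nand (S nor Q))) ^ (((S <-> Q) nor ~(S ^ (Q nand S))) <-> ~(Q nand S))) = False <-> False = True

True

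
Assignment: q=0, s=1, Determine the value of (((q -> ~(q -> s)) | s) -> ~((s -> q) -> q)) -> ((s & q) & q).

q -> s = 0 -> 1 = 1
~(q -> s) = ~1 = 0
q -> ~(q -> s) = 0 -> 0 = 1
(q -> ~(q -> s)) | s = 1 | 1 = 1
s -> q = 1 -> 0 = 0
(s -> q) -> q = 0 -> 0 = 1
~((s -> q) -> q) = ~1 = 0
((q -> ~(q -> s)) | s) -> ~((s -> q) -> q) = 1 -> 0 = 0
s & q = 1 & 0 = 0
(s & q) & q = 0 & 0 = 0
(((q -> ~(q -> s)) | s) -> ~((s -> q) -> q)) -> ((s & q) & q) = 0 -> 0 = 1

1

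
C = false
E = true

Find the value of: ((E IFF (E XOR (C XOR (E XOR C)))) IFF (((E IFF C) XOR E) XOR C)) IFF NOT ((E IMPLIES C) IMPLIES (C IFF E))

E XOR C = true XOR false = true
C XOR (E XOR C) = false XOR true = true
E XOR (C XOR (E XOR C)) = true XOR true = false
E IFF (E XOR (C XOR (E XOR C))) = true IFF false = false
E IFF C = true IFF false = false
(E IFF C) XOR E = false XOR true = true
((E IFF C) XOR E) XOR C = true XOR false = true
(E IFF (E XOR (C XOR (E XOR C)))) IFF (((E IFF C) XOR E) XOR C) = false IFF true = false
E IMPLIES C = true IMPLIES false = false
C IFF E = false IFF true = false
(E IMPLIES C) IMPLIES (C IFF E) = false IMPLIES false = true
NOT ((E IMPLIES C) IMPLIES (C IFF E)) = NOT true = false
((E IFF (E XOR (C XOR (E XOR C)))) IFF (((E IFF C) XOR E) XOR C)) IFF NOT ((E IMPLIES C) IMPLIES (C IFF E)) = false IFF false = true

true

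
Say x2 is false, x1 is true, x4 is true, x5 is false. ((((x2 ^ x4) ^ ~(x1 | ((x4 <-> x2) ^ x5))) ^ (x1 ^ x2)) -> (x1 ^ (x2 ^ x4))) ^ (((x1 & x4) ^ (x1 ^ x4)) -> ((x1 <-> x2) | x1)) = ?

Substituting x2=0, x1=1, x4=1, x5=0:
x2 ^ x4 = 0 ^ 1 = 1
x4 <-> x2 = 1 <-> 0 = 0
(x4 <-> x2) ^ x5 = 0 ^ 0 = 0
x1 | ((x4 <-> x2) ^ x5) = 1 | 0 = 1
~(x1 | ((x4 <-> x2) ^ x5)) = ~1 = 0
(x2 ^ x4) ^ ~(x1 | ((x4 <-> x2) ^ x5)) = 1 ^ 0 = 1
x1 ^ x2 = 1 ^ 0 = 1
((x2 ^ x4) ^ ~(x1 | ((x4 <-> x2) ^ x5))) ^ (x1 ^ x2) = 1 ^ 1 = 0
x2 ^ x4 = 0 ^ 1 = 1
x1 ^ (x2 ^ x4) = 1 ^ 1 = 0
(((x2 ^ x4) ^ ~(x1 | ((x4 <-> x2) ^ x5))) ^ (x1 ^ x2)) -> (x1 ^ (x2 ^ x4)) = 0 -> 0 = 1
x1 & x4 = 1 & 1 = 1
x1 ^ x4 = 1 ^ 1 = 0
(x1 & x4) ^ (x1 ^ x4) = 1 ^ 0 = 1
x1 <-> x2 = 1 <-> 0 = 0
(x1 <-> x2) | x1 = 0 | 1 = 1
((x1 & x4) ^ (x1 ^ x4)) -> ((x1 <-> x2) | x1) = 1 -> 1 = 1
((((x2 ^ x4) ^ ~(x1 | ((x4 <-> x2) ^ x5))) ^ (x1 ^ x2)) -> (x1 ^ (x2 ^ x4))) ^ (((x1 & x4) ^ (x1 ^ x4)) -> ((x1 <-> x2) | x1)) = 1 ^ 1 = 0

0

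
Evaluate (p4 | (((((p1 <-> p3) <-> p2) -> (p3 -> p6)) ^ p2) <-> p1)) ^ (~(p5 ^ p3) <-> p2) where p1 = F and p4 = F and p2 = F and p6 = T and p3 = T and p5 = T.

p1 <-> p3 = F <-> T = F
(p1 <-> p3) <-> p2 = F <-> F = T
p3 -> p6 = T -> T = T
((p1 <-> p3) <-> p2) -> (p3 -> p6) = T -> T = T
(((p1 <-> p3) <-> p2) -> (p3 -> p6)) ^ p2 = T ^ F = T
((((p1 <-> p3) <-> p2) -> (p3 -> p6)) ^ p2) <-> p1 = T <-> F = F
p4 | (((((p1 <-> p3) <-> p2) -> (p3 -> p6)) ^ p2) <-> p1) = F | F = F
p5 ^ p3 = T ^ T = F
~(p5 ^ p3) = ~F = T
~(p5 ^ p3) <-> p2 = T <-> F = F
(p4 | (((((p1 <-> p3) <-> p2) -> (p3 -> p6)) ^ p2) <-> p1)) ^ (~(p5 ^ p3) <-> p2) = F ^ F = F

F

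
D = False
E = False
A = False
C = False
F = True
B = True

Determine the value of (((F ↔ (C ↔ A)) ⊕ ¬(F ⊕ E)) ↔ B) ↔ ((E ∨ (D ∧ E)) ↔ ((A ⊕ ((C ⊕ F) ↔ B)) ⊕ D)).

False

Substituting D=False, E=False, A=False, C=False, F=True, B=True:
C ↔ A = False ↔ False = True
F ↔ (C ↔ A) = True ↔ True = True
F ⊕ E = True ⊕ False = True
¬(F ⊕ E) = ¬True = False
(F ↔ (C ↔ A)) ⊕ ¬(F ⊕ E) = True ⊕ False = True
((F ↔ (C ↔ A)) ⊕ ¬(F ⊕ E)) ↔ B = True ↔ True = True
D ∧ E = False ∧ False = False
E ∨ (D ∧ E) = False ∨ False = False
C ⊕ F = False ⊕ True = True
(C ⊕ F) ↔ B = True ↔ True = True
A ⊕ ((C ⊕ F) ↔ B) = False ⊕ True = True
(A ⊕ ((C ⊕ F) ↔ B)) ⊕ D = True ⊕ False = True
(E ∨ (D ∧ E)) ↔ ((A ⊕ ((C ⊕ F) ↔ B)) ⊕ D) = False ↔ True = False
(((F ↔ (C ↔ A)) ⊕ ¬(F ⊕ E)) ↔ B) ↔ ((E ∨ (D ∧ E)) ↔ ((A ⊕ ((C ⊕ F) ↔ B)) ⊕ D)) = True ↔ False = False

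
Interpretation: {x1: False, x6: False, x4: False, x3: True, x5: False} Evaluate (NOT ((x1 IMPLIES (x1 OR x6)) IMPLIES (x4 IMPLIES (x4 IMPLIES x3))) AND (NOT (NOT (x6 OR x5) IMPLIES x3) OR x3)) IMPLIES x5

Substituting x1=False, x6=False, x4=False, x3=True, x5=False:
x1 OR x6 = False OR False = False
x1 IMPLIES (x1 OR x6) = False IMPLIES False = True
x4 IMPLIES x3 = False IMPLIES True = True
x4 IMPLIES (x4 IMPLIES x3) = False IMPLIES True = True
(x1 IMPLIES (x1 OR x6)) IMPLIES (x4 IMPLIES (x4 IMPLIES x3)) = True IMPLIES True = True
NOT ((x1 IMPLIES (x1 OR x6)) IMPLIES (x4 IMPLIES (x4 IMPLIES x3))) = NOT True = False
x6 OR x5 = False OR False = False
NOT (x6 OR x5) = NOT False = True
NOT (x6 OR x5) IMPLIES x3 = True IMPLIES True = True
NOT (NOT (x6 OR x5) IMPLIES x3) = NOT True = False
NOT (NOT (x6 OR x5) IMPLIES x3) OR x3 = False OR True = True
NOT ((x1 IMPLIES (x1 OR x6)) IMPLIES (x4 IMPLIES (x4 IMPLIES x3))) AND (NOT (NOT (x6 OR x5) IMPLIES x3) OR x3) = False AND True = False
(NOT ((x1 IMPLIES (x1 OR x6)) IMPLIES (x4 IMPLIES (x4 IMPLIES x3))) AND (NOT (NOT (x6 OR x5) IMPLIES x3) OR x3)) IMPLIES x5 = False IMPLIES False = True

True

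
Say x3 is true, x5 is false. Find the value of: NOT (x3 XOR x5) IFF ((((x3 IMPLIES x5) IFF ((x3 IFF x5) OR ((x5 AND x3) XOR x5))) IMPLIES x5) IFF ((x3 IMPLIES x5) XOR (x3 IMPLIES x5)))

x3 XOR x5 = true XOR false = true
NOT (x3 XOR x5) = NOT true = false
x3 IMPLIES x5 = true IMPLIES false = false
x3 IFF x5 = true IFF false = false
x5 AND x3 = false AND true = false
(x5 AND x3) XOR x5 = false XOR false = false
(x3 IFF x5) OR ((x5 AND x3) XOR x5) = false OR false = false
(x3 IMPLIES x5) IFF ((x3 IFF x5) OR ((x5 AND x3) XOR x5)) = false IFF false = true
((x3 IMPLIES x5) IFF ((x3 IFF x5) OR ((x5 AND x3) XOR x5))) IMPLIES x5 = true IMPLIES false = false
x3 IMPLIES x5 = true IMPLIES false = false
x3 IMPLIES x5 = true IMPLIES false = false
(x3 IMPLIES x5) XOR (x3 IMPLIES x5) = false XOR false = false
(((x3 IMPLIES x5) IFF ((x3 IFF x5) OR ((x5 AND x3) XOR x5))) IMPLIES x5) IFF ((x3 IMPLIES x5) XOR (x3 IMPLIES x5)) = false IFF false = true
NOT (x3 XOR x5) IFF ((((x3 IMPLIES x5) IFF ((x3 IFF x5) OR ((x5 AND x3) XOR x5))) IMPLIES x5) IFF ((x3 IMPLIES x5) XOR (x3 IMPLIES x5))) = false IFF true = false

false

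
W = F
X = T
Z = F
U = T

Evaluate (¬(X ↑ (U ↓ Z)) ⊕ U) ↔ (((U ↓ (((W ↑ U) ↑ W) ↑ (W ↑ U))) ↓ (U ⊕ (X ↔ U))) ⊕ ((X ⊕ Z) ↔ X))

F

U ↓ Z = T ↓ F = F
X ↑ (U ↓ Z) = T ↑ F = T
¬(X ↑ (U ↓ Z)) = ¬T = F
¬(X ↑ (U ↓ Z)) ⊕ U = F ⊕ T = T
W ↑ U = F ↑ T = T
(W ↑ U) ↑ W = T ↑ F = T
W ↑ U = F ↑ T = T
((W ↑ U) ↑ W) ↑ (W ↑ U) = T ↑ T = F
U ↓ (((W ↑ U) ↑ W) ↑ (W ↑ U)) = T ↓ F = F
X ↔ U = T ↔ T = T
U ⊕ (X ↔ U) = T ⊕ T = F
(U ↓ (((W ↑ U) ↑ W) ↑ (W ↑ U))) ↓ (U ⊕ (X ↔ U)) = F ↓ F = T
X ⊕ Z = T ⊕ F = T
(X ⊕ Z) ↔ X = T ↔ T = T
((U ↓ (((W ↑ U) ↑ W) ↑ (W ↑ U))) ↓ (U ⊕ (X ↔ U))) ⊕ ((X ⊕ Z) ↔ X) = T ⊕ T = F
(¬(X ↑ (U ↓ Z)) ⊕ U) ↔ (((U ↓ (((W ↑ U) ↑ W) ↑ (W ↑ U))) ↓ (U ⊕ (X ↔ U))) ⊕ ((X ⊕ Z) ↔ X)) = T ↔ F = F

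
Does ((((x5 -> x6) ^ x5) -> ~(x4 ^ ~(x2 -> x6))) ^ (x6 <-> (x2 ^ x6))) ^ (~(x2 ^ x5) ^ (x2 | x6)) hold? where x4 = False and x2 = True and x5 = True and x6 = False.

False

x5 -> x6 = True -> False = False
(x5 -> x6) ^ x5 = False ^ True = True
x2 -> x6 = True -> False = False
~(x2 -> x6) = ~False = True
x4 ^ ~(x2 -> x6) = False ^ True = True
~(x4 ^ ~(x2 -> x6)) = ~True = False
((x5 -> x6) ^ x5) -> ~(x4 ^ ~(x2 -> x6)) = True -> False = False
x2 ^ x6 = True ^ False = True
x6 <-> (x2 ^ x6) = False <-> True = False
(((x5 -> x6) ^ x5) -> ~(x4 ^ ~(x2 -> x6))) ^ (x6 <-> (x2 ^ x6)) = False ^ False = False
x2 ^ x5 = True ^ True = False
~(x2 ^ x5) = ~False = True
x2 | x6 = True | False = True
~(x2 ^ x5) ^ (x2 | x6) = True ^ True = False
((((x5 -> x6) ^ x5) -> ~(x4 ^ ~(x2 -> x6))) ^ (x6 <-> (x2 ^ x6))) ^ (~(x2 ^ x5) ^ (x2 | x6)) = False ^ False = False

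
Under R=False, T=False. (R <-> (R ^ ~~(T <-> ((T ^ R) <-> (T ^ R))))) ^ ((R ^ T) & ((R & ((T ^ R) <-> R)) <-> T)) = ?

T ^ R = False ^ False = False
T ^ R = False ^ False = False
(T ^ R) <-> (T ^ R) = False <-> False = True
T <-> ((T ^ R) <-> (T ^ R)) = False <-> True = False
~(T <-> ((T ^ R) <-> (T ^ R))) = ~False = True
~~(T <-> ((T ^ R) <-> (T ^ R))) = ~True = False
R ^ ~~(T <-> ((T ^ R) <-> (T ^ R))) = False ^ False = False
R <-> (R ^ ~~(T <-> ((T ^ R) <-> (T ^ R)))) = False <-> False = True
R ^ T = False ^ False = False
T ^ R = False ^ False = False
(T ^ R) <-> R = False <-> False = True
R & ((T ^ R) <-> R) = False & True = False
(R & ((T ^ R) <-> R)) <-> T = False <-> False = True
(R ^ T) & ((R & ((T ^ R) <-> R)) <-> T) = False & True = False
(R <-> (R ^ ~~(T <-> ((T ^ R) <-> (T ^ R))))) ^ ((R ^ T) & ((R & ((T ^ R) <-> R)) <-> T)) = True ^ False = True

True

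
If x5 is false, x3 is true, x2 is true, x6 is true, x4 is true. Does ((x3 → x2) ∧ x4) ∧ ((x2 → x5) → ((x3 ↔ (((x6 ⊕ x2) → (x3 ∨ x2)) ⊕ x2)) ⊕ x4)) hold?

T

x3 → x2 = T → T = T
(x3 → x2) ∧ x4 = T ∧ T = T
x2 → x5 = T → F = F
x6 ⊕ x2 = T ⊕ T = F
x3 ∨ x2 = T ∨ T = T
(x6 ⊕ x2) → (x3 ∨ x2) = F → T = T
((x6 ⊕ x2) → (x3 ∨ x2)) ⊕ x2 = T ⊕ T = F
x3 ↔ (((x6 ⊕ x2) → (x3 ∨ x2)) ⊕ x2) = T ↔ F = F
(x3 ↔ (((x6 ⊕ x2) → (x3 ∨ x2)) ⊕ x2)) ⊕ x4 = F ⊕ T = T
(x2 → x5) → ((x3 ↔ (((x6 ⊕ x2) → (x3 ∨ x2)) ⊕ x2)) ⊕ x4) = F → T = T
((x3 → x2) ∧ x4) ∧ ((x2 → x5) → ((x3 ↔ (((x6 ⊕ x2) → (x3 ∨ x2)) ⊕ x2)) ⊕ x4)) = T ∧ T = T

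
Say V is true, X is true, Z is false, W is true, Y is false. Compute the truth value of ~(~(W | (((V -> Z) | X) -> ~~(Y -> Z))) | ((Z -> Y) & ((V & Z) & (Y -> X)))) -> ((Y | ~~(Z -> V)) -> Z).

False

Substituting V=True, X=True, Z=False, W=True, Y=False:
V -> Z = True -> False = False
(V -> Z) | X = False | True = True
Y -> Z = False -> False = True
~(Y -> Z) = ~True = False
~~(Y -> Z) = ~False = True
((V -> Z) | X) -> ~~(Y -> Z) = True -> True = True
W | (((V -> Z) | X) -> ~~(Y -> Z)) = True | True = True
~(W | (((V -> Z) | X) -> ~~(Y -> Z))) = ~True = False
Z -> Y = False -> False = True
V & Z = True & False = False
Y -> X = False -> True = True
(V & Z) & (Y -> X) = False & True = False
(Z -> Y) & ((V & Z) & (Y -> X)) = True & False = False
~(W | (((V -> Z) | X) -> ~~(Y -> Z))) | ((Z -> Y) & ((V & Z) & (Y -> X))) = False | False = False
~(~(W | (((V -> Z) | X) -> ~~(Y -> Z))) | ((Z -> Y) & ((V & Z) & (Y -> X)))) = ~False = True
Z -> V = False -> True = True
~(Z -> V) = ~True = False
~~(Z -> V) = ~False = True
Y | ~~(Z -> V) = False | True = True
(Y | ~~(Z -> V)) -> Z = True -> False = False
~(~(W | (((V -> Z) | X) -> ~~(Y -> Z))) | ((Z -> Y) & ((V & Z) & (Y -> X)))) -> ((Y | ~~(Z -> V)) -> Z) = True -> False = False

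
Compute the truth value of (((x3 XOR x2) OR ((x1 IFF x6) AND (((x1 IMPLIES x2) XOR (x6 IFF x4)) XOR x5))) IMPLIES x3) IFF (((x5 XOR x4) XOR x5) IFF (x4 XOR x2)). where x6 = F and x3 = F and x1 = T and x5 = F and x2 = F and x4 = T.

T

Substituting x6=F, x3=F, x1=T, x5=F, x2=F, x4=T:
x3 XOR x2 = F XOR F = F
x1 IFF x6 = T IFF F = F
x1 IMPLIES x2 = T IMPLIES F = F
x6 IFF x4 = F IFF T = F
(x1 IMPLIES x2) XOR (x6 IFF x4) = F XOR F = F
((x1 IMPLIES x2) XOR (x6 IFF x4)) XOR x5 = F XOR F = F
(x1 IFF x6) AND (((x1 IMPLIES x2) XOR (x6 IFF x4)) XOR x5) = F AND F = F
(x3 XOR x2) OR ((x1 IFF x6) AND (((x1 IMPLIES x2) XOR (x6 IFF x4)) XOR x5)) = F OR F = F
((x3 XOR x2) OR ((x1 IFF x6) AND (((x1 IMPLIES x2) XOR (x6 IFF x4)) XOR x5))) IMPLIES x3 = F IMPLIES F = T
x5 XOR x4 = F XOR T = T
(x5 XOR x4) XOR x5 = T XOR F = T
x4 XOR x2 = T XOR F = T
((x5 XOR x4) XOR x5) IFF (x4 XOR x2) = T IFF T = T
(((x3 XOR x2) OR ((x1 IFF x6) AND (((x1 IMPLIES x2) XOR (x6 IFF x4)) XOR x5))) IMPLIES x3) IFF (((x5 XOR x4) XOR x5) IFF (x4 XOR x2)) = T IFF T = T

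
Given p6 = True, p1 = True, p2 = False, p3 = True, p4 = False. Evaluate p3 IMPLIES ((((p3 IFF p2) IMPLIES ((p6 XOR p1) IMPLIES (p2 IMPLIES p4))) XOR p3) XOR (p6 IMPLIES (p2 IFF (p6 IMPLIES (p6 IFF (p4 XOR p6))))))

p3 IFF p2 = True IFF False = False
p6 XOR p1 = True XOR True = False
p2 IMPLIES p4 = False IMPLIES False = True
(p6 XOR p1) IMPLIES (p2 IMPLIES p4) = False IMPLIES True = True
(p3 IFF p2) IMPLIES ((p6 XOR p1) IMPLIES (p2 IMPLIES p4)) = False IMPLIES True = True
((p3 IFF p2) IMPLIES ((p6 XOR p1) IMPLIES (p2 IMPLIES p4))) XOR p3 = True XOR True = False
p4 XOR p6 = False XOR True = True
p6 IFF (p4 XOR p6) = True IFF True = True
p6 IMPLIES (p6 IFF (p4 XOR p6)) = True IMPLIES True = True
p2 IFF (p6 IMPLIES (p6 IFF (p4 XOR p6))) = False IFF True = False
p6 IMPLIES (p2 IFF (p6 IMPLIES (p6 IFF (p4 XOR p6)))) = True IMPLIES False = False
(((p3 IFF p2) IMPLIES ((p6 XOR p1) IMPLIES (p2 IMPLIES p4))) XOR p3) XOR (p6 IMPLIES (p2 IFF (p6 IMPLIES (p6 IFF (p4 XOR p6))))) = False XOR False = False
p3 IMPLIES ((((p3 IFF p2) IMPLIES ((p6 XOR p1) IMPLIES (p2 IMPLIES p4))) XOR p3) XOR (p6 IMPLIES (p2 IFF (p6 IMPLIES (p6 IFF (p4 XOR p6)))))) = True IMPLIES False = False

False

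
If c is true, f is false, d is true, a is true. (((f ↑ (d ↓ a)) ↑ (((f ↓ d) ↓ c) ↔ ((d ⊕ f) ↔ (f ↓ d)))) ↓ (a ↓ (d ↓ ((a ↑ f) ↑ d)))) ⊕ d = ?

d ↓ a = True ↓ True = False
f ↑ (d ↓ a) = False ↑ False = True
f ↓ d = False ↓ True = False
(f ↓ d) ↓ c = False ↓ True = False
d ⊕ f = True ⊕ False = True
f ↓ d = False ↓ True = False
(d ⊕ f) ↔ (f ↓ d) = True ↔ False = False
((f ↓ d) ↓ c) ↔ ((d ⊕ f) ↔ (f ↓ d)) = False ↔ False = True
(f ↑ (d ↓ a)) ↑ (((f ↓ d) ↓ c) ↔ ((d ⊕ f) ↔ (f ↓ d))) = True ↑ True = False
a ↑ f = True ↑ False = True
(a ↑ f) ↑ d = True ↑ True = False
d ↓ ((a ↑ f) ↑ d) = True ↓ False = False
a ↓ (d ↓ ((a ↑ f) ↑ d)) = True ↓ False = False
((f ↑ (d ↓ a)) ↑ (((f ↓ d) ↓ c) ↔ ((d ⊕ f) ↔ (f ↓ d)))) ↓ (a ↓ (d ↓ ((a ↑ f) ↑ d))) = False ↓ False = True
(((f ↑ (d ↓ a)) ↑ (((f ↓ d) ↓ c) ↔ ((d ⊕ f) ↔ (f ↓ d)))) ↓ (a ↓ (d ↓ ((a ↑ f) ↑ d)))) ⊕ d = True ⊕ True = False

False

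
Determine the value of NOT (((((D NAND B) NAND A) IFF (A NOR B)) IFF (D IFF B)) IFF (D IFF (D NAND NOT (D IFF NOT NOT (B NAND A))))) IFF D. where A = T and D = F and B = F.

D NAND B = F NAND F = T
(D NAND B) NAND A = T NAND T = F
A NOR B = T NOR F = F
((D NAND B) NAND A) IFF (A NOR B) = F IFF F = T
D IFF B = F IFF F = T
(((D NAND B) NAND A) IFF (A NOR B)) IFF (D IFF B) = T IFF T = T
B NAND A = F NAND T = T
NOT (B NAND A) = NOT T = F
NOT NOT (B NAND A) = NOT F = T
D IFF NOT NOT (B NAND A) = F IFF T = F
NOT (D IFF NOT NOT (B NAND A)) = NOT F = T
D NAND NOT (D IFF NOT NOT (B NAND A)) = F NAND T = T
D IFF (D NAND NOT (D IFF NOT NOT (B NAND A))) = F IFF T = F
((((D NAND B) NAND A) IFF (A NOR B)) IFF (D IFF B)) IFF (D IFF (D NAND NOT (D IFF NOT NOT (B NAND A)))) = T IFF F = F
NOT (((((D NAND B) NAND A) IFF (A NOR B)) IFF (D IFF B)) IFF (D IFF (D NAND NOT (D IFF NOT NOT (B NAND A))))) = NOT F = T
NOT (((((D NAND B) NAND A) IFF (A NOR B)) IFF (D IFF B)) IFF (D IFF (D NAND NOT (D IFF NOT NOT (B NAND A))))) IFF D = T IFF F = F

F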